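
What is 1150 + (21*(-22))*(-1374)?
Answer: 635938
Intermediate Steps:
1150 + (21*(-22))*(-1374) = 1150 - 462*(-1374) = 1150 + 634788 = 635938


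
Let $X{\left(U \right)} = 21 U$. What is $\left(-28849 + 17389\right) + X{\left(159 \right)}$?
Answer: $-8121$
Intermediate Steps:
$\left(-28849 + 17389\right) + X{\left(159 \right)} = \left(-28849 + 17389\right) + 21 \cdot 159 = -11460 + 3339 = -8121$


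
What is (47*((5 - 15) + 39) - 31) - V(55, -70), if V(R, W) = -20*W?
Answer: -68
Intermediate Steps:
(47*((5 - 15) + 39) - 31) - V(55, -70) = (47*((5 - 15) + 39) - 31) - (-20)*(-70) = (47*(-10 + 39) - 31) - 1*1400 = (47*29 - 31) - 1400 = (1363 - 31) - 1400 = 1332 - 1400 = -68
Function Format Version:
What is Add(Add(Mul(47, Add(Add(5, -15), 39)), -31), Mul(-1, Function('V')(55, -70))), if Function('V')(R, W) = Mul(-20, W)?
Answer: -68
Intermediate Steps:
Add(Add(Mul(47, Add(Add(5, -15), 39)), -31), Mul(-1, Function('V')(55, -70))) = Add(Add(Mul(47, Add(Add(5, -15), 39)), -31), Mul(-1, Mul(-20, -70))) = Add(Add(Mul(47, Add(-10, 39)), -31), Mul(-1, 1400)) = Add(Add(Mul(47, 29), -31), -1400) = Add(Add(1363, -31), -1400) = Add(1332, -1400) = -68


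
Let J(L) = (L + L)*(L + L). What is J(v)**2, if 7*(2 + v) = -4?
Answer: 1679616/2401 ≈ 699.55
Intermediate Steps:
v = -18/7 (v = -2 + (1/7)*(-4) = -2 - 4/7 = -18/7 ≈ -2.5714)
J(L) = 4*L**2 (J(L) = (2*L)*(2*L) = 4*L**2)
J(v)**2 = (4*(-18/7)**2)**2 = (4*(324/49))**2 = (1296/49)**2 = 1679616/2401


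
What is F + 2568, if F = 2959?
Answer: 5527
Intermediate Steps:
F + 2568 = 2959 + 2568 = 5527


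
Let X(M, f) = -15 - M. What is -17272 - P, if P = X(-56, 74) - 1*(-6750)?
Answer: -24063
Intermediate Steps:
P = 6791 (P = (-15 - 1*(-56)) - 1*(-6750) = (-15 + 56) + 6750 = 41 + 6750 = 6791)
-17272 - P = -17272 - 1*6791 = -17272 - 6791 = -24063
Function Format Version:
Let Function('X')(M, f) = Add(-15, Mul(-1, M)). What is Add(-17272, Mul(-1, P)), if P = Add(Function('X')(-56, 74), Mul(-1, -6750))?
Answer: -24063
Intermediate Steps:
P = 6791 (P = Add(Add(-15, Mul(-1, -56)), Mul(-1, -6750)) = Add(Add(-15, 56), 6750) = Add(41, 6750) = 6791)
Add(-17272, Mul(-1, P)) = Add(-17272, Mul(-1, 6791)) = Add(-17272, -6791) = -24063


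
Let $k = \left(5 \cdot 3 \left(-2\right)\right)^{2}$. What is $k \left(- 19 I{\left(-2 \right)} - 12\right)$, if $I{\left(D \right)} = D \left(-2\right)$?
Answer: $-79200$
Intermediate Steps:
$I{\left(D \right)} = - 2 D$
$k = 900$ ($k = \left(15 \left(-2\right)\right)^{2} = \left(-30\right)^{2} = 900$)
$k \left(- 19 I{\left(-2 \right)} - 12\right) = 900 \left(- 19 \left(\left(-2\right) \left(-2\right)\right) - 12\right) = 900 \left(\left(-19\right) 4 - 12\right) = 900 \left(-76 - 12\right) = 900 \left(-88\right) = -79200$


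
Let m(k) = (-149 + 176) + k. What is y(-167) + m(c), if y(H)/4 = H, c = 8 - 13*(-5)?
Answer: -568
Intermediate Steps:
c = 73 (c = 8 + 65 = 73)
y(H) = 4*H
m(k) = 27 + k
y(-167) + m(c) = 4*(-167) + (27 + 73) = -668 + 100 = -568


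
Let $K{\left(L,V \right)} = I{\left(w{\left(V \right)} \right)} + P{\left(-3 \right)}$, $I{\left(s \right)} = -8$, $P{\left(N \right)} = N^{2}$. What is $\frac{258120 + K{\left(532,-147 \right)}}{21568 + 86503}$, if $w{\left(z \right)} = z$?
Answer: $\frac{258121}{108071} \approx 2.3884$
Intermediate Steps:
$K{\left(L,V \right)} = 1$ ($K{\left(L,V \right)} = -8 + \left(-3\right)^{2} = -8 + 9 = 1$)
$\frac{258120 + K{\left(532,-147 \right)}}{21568 + 86503} = \frac{258120 + 1}{21568 + 86503} = \frac{258121}{108071}$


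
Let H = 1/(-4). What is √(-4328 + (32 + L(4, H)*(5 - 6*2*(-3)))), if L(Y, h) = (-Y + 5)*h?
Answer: 5*I*√689/2 ≈ 65.622*I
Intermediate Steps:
H = -¼ ≈ -0.25000
L(Y, h) = h*(5 - Y) (L(Y, h) = (5 - Y)*h = h*(5 - Y))
√(-4328 + (32 + L(4, H)*(5 - 6*2*(-3)))) = √(-4328 + (32 + (-(5 - 1*4)/4)*(5 - 6*2*(-3)))) = √(-4328 + (32 + (-(5 - 4)/4)*(5 - 12*(-3)))) = √(-4328 + (32 + (-¼*1)*(5 - 1*(-36)))) = √(-4328 + (32 - (5 + 36)/4)) = √(-4328 + (32 - ¼*41)) = √(-4328 + (32 - 41/4)) = √(-4328 + 87/4) = √(-17225/4) = 5*I*√689/2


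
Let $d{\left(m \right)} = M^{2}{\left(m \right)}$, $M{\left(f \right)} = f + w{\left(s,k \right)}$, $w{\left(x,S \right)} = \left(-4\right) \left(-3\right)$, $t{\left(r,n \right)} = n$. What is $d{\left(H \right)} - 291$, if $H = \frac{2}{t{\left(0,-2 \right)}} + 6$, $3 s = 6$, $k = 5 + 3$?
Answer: $-2$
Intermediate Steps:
$k = 8$
$s = 2$ ($s = \frac{1}{3} \cdot 6 = 2$)
$w{\left(x,S \right)} = 12$
$M{\left(f \right)} = 12 + f$ ($M{\left(f \right)} = f + 12 = 12 + f$)
$H = 5$ ($H = \frac{2}{-2} + 6 = 2 \left(- \frac{1}{2}\right) + 6 = -1 + 6 = 5$)
$d{\left(m \right)} = \left(12 + m\right)^{2}$
$d{\left(H \right)} - 291 = \left(12 + 5\right)^{2} - 291 = 17^{2} - 291 = 289 - 291 = -2$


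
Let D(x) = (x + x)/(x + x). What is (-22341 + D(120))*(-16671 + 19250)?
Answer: -57614860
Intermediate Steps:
D(x) = 1 (D(x) = (2*x)/((2*x)) = (2*x)*(1/(2*x)) = 1)
(-22341 + D(120))*(-16671 + 19250) = (-22341 + 1)*(-16671 + 19250) = -22340*2579 = -57614860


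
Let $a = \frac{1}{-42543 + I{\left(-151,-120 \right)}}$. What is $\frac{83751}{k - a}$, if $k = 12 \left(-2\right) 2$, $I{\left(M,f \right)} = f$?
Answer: $- \frac{3573068913}{2047823} \approx -1744.8$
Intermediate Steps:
$k = -48$ ($k = \left(-24\right) 2 = -48$)
$a = - \frac{1}{42663}$ ($a = \frac{1}{-42543 - 120} = \frac{1}{-42663} = - \frac{1}{42663} \approx -2.344 \cdot 10^{-5}$)
$\frac{83751}{k - a} = \frac{83751}{-48 - - \frac{1}{42663}} = \frac{83751}{-48 + \frac{1}{42663}} = \frac{83751}{- \frac{2047823}{42663}} = 83751 \left(- \frac{42663}{2047823}\right) = - \frac{3573068913}{2047823}$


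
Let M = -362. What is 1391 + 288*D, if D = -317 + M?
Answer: -194161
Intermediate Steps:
D = -679 (D = -317 - 362 = -679)
1391 + 288*D = 1391 + 288*(-679) = 1391 - 195552 = -194161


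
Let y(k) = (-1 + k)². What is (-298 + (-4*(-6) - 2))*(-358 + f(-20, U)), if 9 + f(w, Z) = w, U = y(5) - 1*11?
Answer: 106812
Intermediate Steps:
U = 5 (U = (-1 + 5)² - 1*11 = 4² - 11 = 16 - 11 = 5)
f(w, Z) = -9 + w
(-298 + (-4*(-6) - 2))*(-358 + f(-20, U)) = (-298 + (-4*(-6) - 2))*(-358 + (-9 - 20)) = (-298 + (24 - 2))*(-358 - 29) = (-298 + 22)*(-387) = -276*(-387) = 106812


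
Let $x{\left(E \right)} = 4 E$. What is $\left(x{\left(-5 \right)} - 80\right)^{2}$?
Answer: $10000$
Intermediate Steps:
$\left(x{\left(-5 \right)} - 80\right)^{2} = \left(4 \left(-5\right) - 80\right)^{2} = \left(-20 - 80\right)^{2} = \left(-100\right)^{2} = 10000$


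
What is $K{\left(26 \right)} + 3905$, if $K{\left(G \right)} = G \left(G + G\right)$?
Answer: $5257$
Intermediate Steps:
$K{\left(G \right)} = 2 G^{2}$ ($K{\left(G \right)} = G 2 G = 2 G^{2}$)
$K{\left(26 \right)} + 3905 = 2 \cdot 26^{2} + 3905 = 2 \cdot 676 + 3905 = 1352 + 3905 = 5257$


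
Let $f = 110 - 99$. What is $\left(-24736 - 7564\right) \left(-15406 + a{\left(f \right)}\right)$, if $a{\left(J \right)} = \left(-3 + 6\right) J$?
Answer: $496547900$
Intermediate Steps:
$f = 11$
$a{\left(J \right)} = 3 J$
$\left(-24736 - 7564\right) \left(-15406 + a{\left(f \right)}\right) = \left(-24736 - 7564\right) \left(-15406 + 3 \cdot 11\right) = \left(-24736 - 7564\right) \left(-15406 + 33\right) = \left(-32300\right) \left(-15373\right) = 496547900$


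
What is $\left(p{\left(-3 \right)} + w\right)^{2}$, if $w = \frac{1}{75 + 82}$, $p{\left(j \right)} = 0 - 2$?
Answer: $\frac{97969}{24649} \approx 3.9746$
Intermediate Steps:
$p{\left(j \right)} = -2$
$w = \frac{1}{157} \approx 0.0063694$
$\left(p{\left(-3 \right)} + w\right)^{2} = \left(-2 + \frac{1}{157}\right)^{2} = \left(- \frac{313}{157}\right)^{2} = \frac{97969}{24649}$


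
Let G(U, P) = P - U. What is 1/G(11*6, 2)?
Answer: -1/64 ≈ -0.015625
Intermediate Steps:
1/G(11*6, 2) = 1/(2 - 11*6) = 1/(2 - 1*66) = 1/(2 - 66) = 1/(-64) = -1/64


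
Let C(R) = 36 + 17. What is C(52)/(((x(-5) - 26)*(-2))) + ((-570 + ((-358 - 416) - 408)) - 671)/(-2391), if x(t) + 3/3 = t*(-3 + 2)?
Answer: 233335/105204 ≈ 2.2179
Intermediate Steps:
x(t) = -1 - t (x(t) = -1 + t*(-3 + 2) = -1 + t*(-1) = -1 - t)
C(R) = 53
C(52)/(((x(-5) - 26)*(-2))) + ((-570 + ((-358 - 416) - 408)) - 671)/(-2391) = 53/((((-1 - 1*(-5)) - 26)*(-2))) + ((-570 + ((-358 - 416) - 408)) - 671)/(-2391) = 53/((((-1 + 5) - 26)*(-2))) + ((-570 + (-774 - 408)) - 671)*(-1/2391) = 53/(((4 - 26)*(-2))) + ((-570 - 1182) - 671)*(-1/2391) = 53/((-22*(-2))) + (-1752 - 671)*(-1/2391) = 53/44 - 2423*(-1/2391) = 53*(1/44) + 2423/2391 = 53/44 + 2423/2391 = 233335/105204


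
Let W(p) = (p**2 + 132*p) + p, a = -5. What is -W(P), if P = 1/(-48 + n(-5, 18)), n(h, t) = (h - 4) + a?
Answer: 8245/3844 ≈ 2.1449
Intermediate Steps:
n(h, t) = -9 + h (n(h, t) = (h - 4) - 5 = (-4 + h) - 5 = -9 + h)
P = -1/62 (P = 1/(-48 + (-9 - 5)) = 1/(-48 - 14) = 1/(-62) = -1/62 ≈ -0.016129)
W(p) = p**2 + 133*p
-W(P) = -(-1)*(133 - 1/62)/62 = -(-1)*8245/(62*62) = -1*(-8245/3844) = 8245/3844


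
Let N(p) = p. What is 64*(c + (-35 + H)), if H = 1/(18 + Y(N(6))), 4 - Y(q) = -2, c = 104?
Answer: 13256/3 ≈ 4418.7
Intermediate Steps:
Y(q) = 6 (Y(q) = 4 - 1*(-2) = 4 + 2 = 6)
H = 1/24 (H = 1/(18 + 6) = 1/24 ≈ 0.041667)
64*(c + (-35 + H)) = 64*(104 + (-35 + 1/24)) = 64*(104 - 839/24) = 64*(1657/24) = 13256/3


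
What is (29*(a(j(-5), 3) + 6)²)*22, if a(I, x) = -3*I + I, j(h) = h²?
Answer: 1235168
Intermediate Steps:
a(I, x) = -2*I
(29*(a(j(-5), 3) + 6)²)*22 = (29*(-2*(-5)² + 6)²)*22 = (29*(-2*25 + 6)²)*22 = (29*(-50 + 6)²)*22 = (29*(-44)²)*22 = (29*1936)*22 = 56144*22 = 1235168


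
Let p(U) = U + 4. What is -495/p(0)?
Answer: -495/4 ≈ -123.75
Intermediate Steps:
p(U) = 4 + U
-495/p(0) = -495/(4 + 0) = -495/4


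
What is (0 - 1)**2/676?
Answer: 1/676 ≈ 0.0014793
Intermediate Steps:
(0 - 1)**2/676 = (-1)**2*(1/676) = 1*(1/676) = 1/676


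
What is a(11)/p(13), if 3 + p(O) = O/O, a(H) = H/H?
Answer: -1/2 ≈ -0.50000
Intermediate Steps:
a(H) = 1
p(O) = -2 (p(O) = -3 + O/O = -3 + 1 = -2)
a(11)/p(13) = 1/(-2) = 1*(-1/2) = -1/2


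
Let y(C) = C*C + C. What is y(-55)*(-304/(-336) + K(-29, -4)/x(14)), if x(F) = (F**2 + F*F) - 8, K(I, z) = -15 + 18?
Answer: 1214235/448 ≈ 2710.3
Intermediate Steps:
K(I, z) = 3
x(F) = -8 + 2*F**2 (x(F) = (F**2 + F**2) - 8 = 2*F**2 - 8 = -8 + 2*F**2)
y(C) = C + C**2 (y(C) = C**2 + C = C + C**2)
y(-55)*(-304/(-336) + K(-29, -4)/x(14)) = (-55*(1 - 55))*(-304/(-336) + 3/(-8 + 2*14**2)) = (-55*(-54))*(-304*(-1/336) + 3/(-8 + 2*196)) = 2970*(19/21 + 3/(-8 + 392)) = 2970*(19/21 + 3/384) = 2970*(19/21 + 3*(1/384)) = 2970*(19/21 + 1/128) = 2970*(2453/2688) = 1214235/448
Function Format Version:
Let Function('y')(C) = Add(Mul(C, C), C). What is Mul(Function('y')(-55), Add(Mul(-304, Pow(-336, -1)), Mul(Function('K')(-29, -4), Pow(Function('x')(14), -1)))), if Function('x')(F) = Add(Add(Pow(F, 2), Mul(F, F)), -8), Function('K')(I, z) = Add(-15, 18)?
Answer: Rational(1214235, 448) ≈ 2710.3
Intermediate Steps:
Function('K')(I, z) = 3
Function('x')(F) = Add(-8, Mul(2, Pow(F, 2))) (Function('x')(F) = Add(Add(Pow(F, 2), Pow(F, 2)), -8) = Add(Mul(2, Pow(F, 2)), -8) = Add(-8, Mul(2, Pow(F, 2))))
Function('y')(C) = Add(C, Pow(C, 2)) (Function('y')(C) = Add(Pow(C, 2), C) = Add(C, Pow(C, 2)))
Mul(Function('y')(-55), Add(Mul(-304, Pow(-336, -1)), Mul(Function('K')(-29, -4), Pow(Function('x')(14), -1)))) = Mul(Mul(-55, Add(1, -55)), Add(Mul(-304, Pow(-336, -1)), Mul(3, Pow(Add(-8, Mul(2, Pow(14, 2))), -1)))) = Mul(Mul(-55, -54), Add(Mul(-304, Rational(-1, 336)), Mul(3, Pow(Add(-8, Mul(2, 196)), -1)))) = Mul(2970, Add(Rational(19, 21), Mul(3, Pow(Add(-8, 392), -1)))) = Mul(2970, Add(Rational(19, 21), Mul(3, Pow(384, -1)))) = Mul(2970, Add(Rational(19, 21), Mul(3, Rational(1, 384)))) = Mul(2970, Add(Rational(19, 21), Rational(1, 128))) = Mul(2970, Rational(2453, 2688)) = Rational(1214235, 448)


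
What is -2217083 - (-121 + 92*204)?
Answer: -2235730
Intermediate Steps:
-2217083 - (-121 + 92*204) = -2217083 - (-121 + 18768) = -2217083 - 1*18647 = -2217083 - 18647 = -2235730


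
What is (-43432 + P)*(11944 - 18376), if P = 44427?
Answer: -6399840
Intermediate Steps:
(-43432 + P)*(11944 - 18376) = (-43432 + 44427)*(11944 - 18376) = 995*(-6432) = -6399840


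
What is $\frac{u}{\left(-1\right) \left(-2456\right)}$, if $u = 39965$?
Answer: $\frac{39965}{2456} \approx 16.272$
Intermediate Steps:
$\frac{u}{\left(-1\right) \left(-2456\right)} = \frac{39965}{\left(-1\right) \left(-2456\right)} = \frac{39965}{2456}$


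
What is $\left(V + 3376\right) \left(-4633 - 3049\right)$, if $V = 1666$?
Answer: $-38732644$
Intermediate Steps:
$\left(V + 3376\right) \left(-4633 - 3049\right) = \left(1666 + 3376\right) \left(-4633 - 3049\right) = 5042 \left(-7682\right) = -38732644$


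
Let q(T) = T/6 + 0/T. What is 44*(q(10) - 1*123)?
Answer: -16016/3 ≈ -5338.7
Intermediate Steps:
q(T) = T/6 (q(T) = T*(1/6) + 0 = T/6 + 0 = T/6)
44*(q(10) - 1*123) = 44*((1/6)*10 - 1*123) = 44*(5/3 - 123) = 44*(-364/3) = -16016/3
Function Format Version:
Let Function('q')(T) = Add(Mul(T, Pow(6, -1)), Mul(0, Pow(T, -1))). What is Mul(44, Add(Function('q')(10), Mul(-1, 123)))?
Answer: Rational(-16016, 3) ≈ -5338.7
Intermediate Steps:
Function('q')(T) = Mul(Rational(1, 6), T) (Function('q')(T) = Add(Mul(T, Rational(1, 6)), 0) = Add(Mul(Rational(1, 6), T), 0) = Mul(Rational(1, 6), T))
Mul(44, Add(Function('q')(10), Mul(-1, 123))) = Mul(44, Add(Mul(Rational(1, 6), 10), Mul(-1, 123))) = Mul(44, Add(Rational(5, 3), -123)) = Mul(44, Rational(-364, 3)) = Rational(-16016, 3)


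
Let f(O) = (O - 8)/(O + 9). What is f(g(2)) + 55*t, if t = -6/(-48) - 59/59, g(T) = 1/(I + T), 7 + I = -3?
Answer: -27855/568 ≈ -49.040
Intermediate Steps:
I = -10 (I = -7 - 3 = -10)
g(T) = 1/(-10 + T)
t = -7/8 (t = -6*(-1/48) - 59*1/59 = ⅛ - 1 = -7/8 ≈ -0.87500)
f(O) = (-8 + O)/(9 + O)
f(g(2)) + 55*t = (-8 + 1/(-10 + 2))/(9 + 1/(-10 + 2)) + 55*(-7/8) = (-8 + 1/(-8))/(9 + 1/(-8)) - 385/8 = (-8 - ⅛)/(9 - ⅛) - 385/8 = -65/8/(71/8) - 385/8 = (8/71)*(-65/8) - 385/8 = -65/71 - 385/8 = -27855/568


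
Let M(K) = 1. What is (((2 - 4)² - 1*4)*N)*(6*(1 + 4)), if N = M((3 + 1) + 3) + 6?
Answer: 0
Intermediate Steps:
N = 7 (N = 1 + 6 = 7)
(((2 - 4)² - 1*4)*N)*(6*(1 + 4)) = (((2 - 4)² - 1*4)*7)*(6*(1 + 4)) = (((-2)² - 4)*7)*(6*5) = ((4 - 4)*7)*30 = (0*7)*30 = 0*30 = 0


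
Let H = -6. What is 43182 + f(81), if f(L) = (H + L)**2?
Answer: 48807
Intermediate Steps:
f(L) = (-6 + L)**2
43182 + f(81) = 43182 + (-6 + 81)**2 = 43182 + 75**2 = 43182 + 5625 = 48807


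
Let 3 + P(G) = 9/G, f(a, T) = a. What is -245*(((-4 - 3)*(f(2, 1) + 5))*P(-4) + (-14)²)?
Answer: -444185/4 ≈ -1.1105e+5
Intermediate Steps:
P(G) = -3 + 9/G
-245*(((-4 - 3)*(f(2, 1) + 5))*P(-4) + (-14)²) = -245*(((-4 - 3)*(2 + 5))*(-3 + 9/(-4)) + (-14)²) = -245*((-7*7)*(-3 + 9*(-¼)) + 196) = -245*(-49*(-3 - 9/4) + 196) = -245*(-49*(-21/4) + 196) = -245*(1029/4 + 196) = -245*1813/4 = -444185/4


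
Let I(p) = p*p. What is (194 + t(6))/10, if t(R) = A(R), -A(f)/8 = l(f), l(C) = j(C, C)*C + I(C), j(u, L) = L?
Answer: -191/5 ≈ -38.200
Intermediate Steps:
I(p) = p²
l(C) = 2*C² (l(C) = C*C + C² = C² + C² = 2*C²)
A(f) = -16*f²
t(R) = -16*R²
(194 + t(6))/10 = (194 - 16*6²)/10 = (194 - 16*36)*(⅒) = (194 - 576)*(⅒) = -382*⅒ = -191/5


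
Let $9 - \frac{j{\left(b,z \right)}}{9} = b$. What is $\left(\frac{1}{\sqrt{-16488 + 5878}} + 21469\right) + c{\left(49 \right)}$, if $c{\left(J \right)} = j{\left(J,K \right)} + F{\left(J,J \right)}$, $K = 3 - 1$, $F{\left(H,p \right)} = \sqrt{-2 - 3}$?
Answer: $21109 + i \sqrt{5} - \frac{i \sqrt{10610}}{10610} \approx 21109.0 + 2.2264 i$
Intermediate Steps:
$F{\left(H,p \right)} = i \sqrt{5}$ ($F{\left(H,p \right)} = \sqrt{-5} = i \sqrt{5}$)
$K = 2$
$j{\left(b,z \right)} = 81 - 9 b$
$c{\left(J \right)} = 81 - 9 J + i \sqrt{5}$ ($c{\left(J \right)} = \left(81 - 9 J\right) + i \sqrt{5} = 81 - 9 J + i \sqrt{5}$)
$\left(\frac{1}{\sqrt{-16488 + 5878}} + 21469\right) + c{\left(49 \right)} = \left(\frac{1}{\sqrt{-16488 + 5878}} + 21469\right) + \left(81 - 441 + i \sqrt{5}\right) = \left(\frac{1}{\sqrt{-10610}} + 21469\right) + \left(81 - 441 + i \sqrt{5}\right) = \left(\frac{1}{i \sqrt{10610}} + 21469\right) - \left(360 - i \sqrt{5}\right) = \left(- \frac{i \sqrt{10610}}{10610} + 21469\right) - \left(360 - i \sqrt{5}\right) = \left(21469 - \frac{i \sqrt{10610}}{10610}\right) - \left(360 - i \sqrt{5}\right) = 21109 + i \sqrt{5} - \frac{i \sqrt{10610}}{10610}$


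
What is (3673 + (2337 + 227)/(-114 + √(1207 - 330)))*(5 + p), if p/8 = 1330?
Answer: 470730320195/12119 - 27293780*√877/12119 ≈ 3.8776e+7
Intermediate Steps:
p = 10640 (p = 8*1330 = 10640)
(3673 + (2337 + 227)/(-114 + √(1207 - 330)))*(5 + p) = (3673 + (2337 + 227)/(-114 + √(1207 - 330)))*(5 + 10640) = (3673 + 2564/(-114 + √877))*10645 = 39099085 + 27293780/(-114 + √877)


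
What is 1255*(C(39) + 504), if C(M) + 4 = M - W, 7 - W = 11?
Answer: 681465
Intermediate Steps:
W = -4 (W = 7 - 1*11 = 7 - 11 = -4)
C(M) = M (C(M) = -4 + (M - 1*(-4)) = -4 + (M + 4) = -4 + (4 + M) = M)
1255*(C(39) + 504) = 1255*(39 + 504) = 1255*543 = 681465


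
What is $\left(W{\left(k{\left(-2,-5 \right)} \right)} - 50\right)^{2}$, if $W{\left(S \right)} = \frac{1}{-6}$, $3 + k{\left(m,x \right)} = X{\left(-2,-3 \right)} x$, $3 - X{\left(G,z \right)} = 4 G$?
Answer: $\frac{90601}{36} \approx 2516.7$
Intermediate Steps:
$X{\left(G,z \right)} = 3 - 4 G$
$k{\left(m,x \right)} = -3 + 11 x$ ($k{\left(m,x \right)} = -3 + \left(3 - -8\right) x = -3 + \left(3 + 8\right) x = -3 + 11 x$)
$W{\left(S \right)} = - \frac{1}{6}$
$\left(W{\left(k{\left(-2,-5 \right)} \right)} - 50\right)^{2} = \left(- \frac{1}{6} - 50\right)^{2} = \left(- \frac{301}{6}\right)^{2} = \frac{90601}{36}$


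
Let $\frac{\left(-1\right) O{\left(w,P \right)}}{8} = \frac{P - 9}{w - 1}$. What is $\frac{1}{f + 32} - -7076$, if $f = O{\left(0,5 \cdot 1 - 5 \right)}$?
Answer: $\frac{283039}{40} \approx 7076.0$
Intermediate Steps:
$O{\left(w,P \right)} = - \frac{8 \left(-9 + P\right)}{-1 + w}$ ($O{\left(w,P \right)} = - 8 \frac{P - 9}{w - 1} = - 8 \frac{-9 + P}{-1 + w} = - \frac{8 \left(-9 + P\right)}{-1 + w}$)
$f = -72$ ($f = \frac{8 \left(9 - \left(5 \cdot 1 - 5\right)\right)}{-1 + 0} = \frac{8 \left(9 - \left(5 - 5\right)\right)}{-1} = 8 \left(-1\right) \left(9 - 0\right) = 8 \left(-1\right) \left(9 + 0\right) = 8 \left(-1\right) 9 = -72$)
$\frac{1}{f + 32} - -7076 = \frac{1}{-72 + 32} - -7076 = \frac{1}{-40} + 7076 = - \frac{1}{40} + 7076 = \frac{283039}{40}$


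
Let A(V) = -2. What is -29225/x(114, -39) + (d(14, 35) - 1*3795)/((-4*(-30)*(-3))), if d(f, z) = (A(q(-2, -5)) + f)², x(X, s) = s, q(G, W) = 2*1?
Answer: 1184821/1560 ≈ 759.50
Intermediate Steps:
q(G, W) = 2
d(f, z) = (-2 + f)²
-29225/x(114, -39) + (d(14, 35) - 1*3795)/((-4*(-30)*(-3))) = -29225/(-39) + ((-2 + 14)² - 1*3795)/((-4*(-30)*(-3))) = -29225*(-1/39) + (12² - 3795)/((120*(-3))) = 29225/39 + (144 - 3795)/(-360) = 29225/39 - 3651*(-1/360) = 29225/39 + 1217/120 = 1184821/1560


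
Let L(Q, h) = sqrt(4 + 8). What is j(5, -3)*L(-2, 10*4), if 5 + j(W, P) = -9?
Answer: -28*sqrt(3) ≈ -48.497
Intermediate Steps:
j(W, P) = -14 (j(W, P) = -5 - 9 = -14)
L(Q, h) = 2*sqrt(3) (L(Q, h) = sqrt(12) = 2*sqrt(3))
j(5, -3)*L(-2, 10*4) = -28*sqrt(3)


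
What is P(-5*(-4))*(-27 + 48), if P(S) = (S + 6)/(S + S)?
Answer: 273/20 ≈ 13.650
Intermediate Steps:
P(S) = (6 + S)/(2*S) (P(S) = (6 + S)/((2*S)) = (6 + S)*(1/(2*S)) = (6 + S)/(2*S))
P(-5*(-4))*(-27 + 48) = ((6 - 5*(-4))/(2*((-5*(-4)))))*(-27 + 48) = ((1/2)*(6 + 20)/20)*21 = ((1/2)*(1/20)*26)*21 = (13/20)*21 = 273/20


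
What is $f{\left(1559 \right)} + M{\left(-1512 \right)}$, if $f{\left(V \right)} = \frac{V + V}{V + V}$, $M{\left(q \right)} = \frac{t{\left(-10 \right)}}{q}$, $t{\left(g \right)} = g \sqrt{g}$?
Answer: $1 + \frac{5 i \sqrt{10}}{756} \approx 1.0 + 0.020915 i$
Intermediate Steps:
$t{\left(g \right)} = g^{\frac{3}{2}}$
$M{\left(q \right)} = - \frac{10 i \sqrt{10}}{q}$ ($M{\left(q \right)} = \frac{\left(-10\right)^{\frac{3}{2}}}{q} = \frac{\left(-10\right) i \sqrt{10}}{q} = - \frac{10 i \sqrt{10}}{q}$)
$f{\left(V \right)} = 1$ ($f{\left(V \right)} = \frac{2 V}{2 V} = 2 V \frac{1}{2 V} = 1$)
$f{\left(1559 \right)} + M{\left(-1512 \right)} = 1 - \frac{10 i \sqrt{10}}{-1512} = 1 - 10 i \sqrt{10} \left(- \frac{1}{1512}\right) = 1 + \frac{5 i \sqrt{10}}{756}$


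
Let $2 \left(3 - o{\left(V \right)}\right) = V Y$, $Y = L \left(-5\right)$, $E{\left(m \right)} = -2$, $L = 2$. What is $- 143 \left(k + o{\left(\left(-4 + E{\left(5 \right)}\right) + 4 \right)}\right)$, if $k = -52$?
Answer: $8437$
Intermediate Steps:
$Y = -10$ ($Y = 2 \left(-5\right) = -10$)
$o{\left(V \right)} = 3 + 5 V$ ($o{\left(V \right)} = 3 - \frac{V \left(-10\right)}{2} = 3 - \frac{\left(-10\right) V}{2} = 3 + 5 V$)
$- 143 \left(k + o{\left(\left(-4 + E{\left(5 \right)}\right) + 4 \right)}\right) = - 143 \left(-52 + \left(3 + 5 \left(\left(-4 - 2\right) + 4\right)\right)\right) = - 143 \left(-52 + \left(3 + 5 \left(-6 + 4\right)\right)\right) = - 143 \left(-52 + \left(3 + 5 \left(-2\right)\right)\right) = - 143 \left(-52 + \left(3 - 10\right)\right) = - 143 \left(-52 - 7\right) = \left(-143\right) \left(-59\right) = 8437$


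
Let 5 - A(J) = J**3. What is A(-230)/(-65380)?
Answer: -2433401/13076 ≈ -186.10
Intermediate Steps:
A(J) = 5 - J**3
A(-230)/(-65380) = (5 - 1*(-230)**3)/(-65380) = (5 - 1*(-12167000))*(-1/65380) = (5 + 12167000)*(-1/65380) = 12167005*(-1/65380) = -2433401/13076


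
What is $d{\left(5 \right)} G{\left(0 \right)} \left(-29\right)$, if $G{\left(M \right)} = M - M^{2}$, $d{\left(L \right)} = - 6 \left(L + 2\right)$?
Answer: $0$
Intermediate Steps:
$d{\left(L \right)} = -12 - 6 L$ ($d{\left(L \right)} = - 6 \left(2 + L\right) = -12 - 6 L$)
$d{\left(5 \right)} G{\left(0 \right)} \left(-29\right) = \left(-12 - 30\right) 0 \left(1 - 0\right) \left(-29\right) = \left(-12 - 30\right) 0 \left(1 + 0\right) \left(-29\right) = - 42 \cdot 0 \cdot 1 \left(-29\right) = \left(-42\right) 0 \left(-29\right) = 0 \left(-29\right) = 0$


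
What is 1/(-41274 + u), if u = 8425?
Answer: -1/32849 ≈ -3.0442e-5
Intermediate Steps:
1/(-41274 + u) = 1/(-41274 + 8425) = 1/(-32849) = -1/32849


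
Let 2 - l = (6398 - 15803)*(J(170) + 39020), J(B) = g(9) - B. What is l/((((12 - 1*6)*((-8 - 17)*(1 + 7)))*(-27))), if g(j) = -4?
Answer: 45668329/4050 ≈ 11276.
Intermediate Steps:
J(B) = -4 - B
l = 365346632 (l = 2 - (6398 - 15803)*((-4 - 1*170) + 39020) = 2 - (-9405)*((-4 - 170) + 39020) = 2 - (-9405)*(-174 + 39020) = 2 - (-9405)*38846 = 2 - 1*(-365346630) = 2 + 365346630 = 365346632)
l/((((12 - 1*6)*((-8 - 17)*(1 + 7)))*(-27))) = 365346632/((((12 - 1*6)*((-8 - 17)*(1 + 7)))*(-27))) = 365346632/((((12 - 6)*(-25*8))*(-27))) = 365346632/(((6*(-200))*(-27))) = 365346632/((-1200*(-27))) = 365346632/32400 = 365346632*(1/32400) = 45668329/4050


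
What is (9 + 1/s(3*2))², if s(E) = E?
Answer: 3025/36 ≈ 84.028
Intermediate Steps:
(9 + 1/s(3*2))² = (9 + 1/(3*2))² = (9 + 1/6)² = (9 + ⅙)² = (55/6)² = 3025/36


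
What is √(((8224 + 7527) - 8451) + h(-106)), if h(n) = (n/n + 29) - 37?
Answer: √7293 ≈ 85.399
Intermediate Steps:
h(n) = -7 (h(n) = (1 + 29) - 37 = 30 - 37 = -7)
√(((8224 + 7527) - 8451) + h(-106)) = √(((8224 + 7527) - 8451) - 7) = √((15751 - 8451) - 7) = √(7300 - 7) = √7293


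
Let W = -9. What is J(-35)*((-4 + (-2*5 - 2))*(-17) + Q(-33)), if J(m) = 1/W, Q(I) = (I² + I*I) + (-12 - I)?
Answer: -2471/9 ≈ -274.56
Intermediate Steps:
Q(I) = -12 - I + 2*I² (Q(I) = (I² + I²) + (-12 - I) = 2*I² + (-12 - I) = -12 - I + 2*I²)
J(m) = -⅑ (J(m) = 1/(-9) = -⅑)
J(-35)*((-4 + (-2*5 - 2))*(-17) + Q(-33)) = -((-4 + (-2*5 - 2))*(-17) + (-12 - 1*(-33) + 2*(-33)²))/9 = -((-4 + (-10 - 2))*(-17) + (-12 + 33 + 2*1089))/9 = -((-4 - 12)*(-17) + (-12 + 33 + 2178))/9 = -(-16*(-17) + 2199)/9 = -(272 + 2199)/9 = -⅑*2471 = -2471/9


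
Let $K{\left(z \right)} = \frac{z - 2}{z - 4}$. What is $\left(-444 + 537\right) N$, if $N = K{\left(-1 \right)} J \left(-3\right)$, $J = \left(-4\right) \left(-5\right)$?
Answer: $-3348$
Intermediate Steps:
$K{\left(z \right)} = \frac{-2 + z}{-4 + z}$
$J = 20$
$N = -36$ ($N = \frac{-2 - 1}{-4 - 1} \cdot 20 \left(-3\right) = \frac{1}{-5} \left(-3\right) 20 \left(-3\right) = \left(- \frac{1}{5}\right) \left(-3\right) 20 \left(-3\right) = \frac{3}{5} \cdot 20 \left(-3\right) = 12 \left(-3\right) = -36$)
$\left(-444 + 537\right) N = \left(-444 + 537\right) \left(-36\right) = 93 \left(-36\right) = -3348$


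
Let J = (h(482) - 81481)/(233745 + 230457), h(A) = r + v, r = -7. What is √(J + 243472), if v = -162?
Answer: √1457337778660283/77367 ≈ 493.43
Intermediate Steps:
h(A) = -169 (h(A) = -7 - 162 = -169)
J = -40825/232101 (J = (-169 - 81481)/(233745 + 230457) = -81650/464202 = -81650*1/464202 = -40825/232101 ≈ -0.17589)
√(J + 243472) = √(-40825/232101 + 243472) = √(56510053847/232101) = √1457337778660283/77367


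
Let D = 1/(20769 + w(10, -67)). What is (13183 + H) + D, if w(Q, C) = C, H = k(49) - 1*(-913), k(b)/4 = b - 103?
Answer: 287343761/20702 ≈ 13880.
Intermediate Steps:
k(b) = -412 + 4*b (k(b) = 4*(b - 103) = 4*(-103 + b) = -412 + 4*b)
H = 697 (H = (-412 + 4*49) - 1*(-913) = (-412 + 196) + 913 = -216 + 913 = 697)
D = 1/20702 (D = 1/(20769 - 67) = 1/20702 ≈ 4.8305e-5)
(13183 + H) + D = (13183 + 697) + 1/20702 = 13880 + 1/20702 = 287343761/20702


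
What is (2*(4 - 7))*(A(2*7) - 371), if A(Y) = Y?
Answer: 2142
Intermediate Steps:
(2*(4 - 7))*(A(2*7) - 371) = (2*(4 - 7))*(2*7 - 371) = (2*(-3))*(14 - 371) = -6*(-357) = 2142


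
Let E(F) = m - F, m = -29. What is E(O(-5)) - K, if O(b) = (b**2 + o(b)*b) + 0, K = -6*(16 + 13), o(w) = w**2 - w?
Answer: 270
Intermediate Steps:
K = -174 (K = -6*29 = -174)
O(b) = b**2 + b**2*(-1 + b) (O(b) = (b**2 + (b*(-1 + b))*b) + 0 = (b**2 + b**2*(-1 + b)) + 0 = b**2 + b**2*(-1 + b))
E(F) = -29 - F
E(O(-5)) - K = (-29 - 1*(-5)**3) - 1*(-174) = (-29 - 1*(-125)) + 174 = (-29 + 125) + 174 = 96 + 174 = 270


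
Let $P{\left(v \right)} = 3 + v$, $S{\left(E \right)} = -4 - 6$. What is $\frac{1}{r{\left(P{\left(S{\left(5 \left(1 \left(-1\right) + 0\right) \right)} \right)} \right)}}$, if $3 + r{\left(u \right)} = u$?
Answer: $- \frac{1}{10} \approx -0.1$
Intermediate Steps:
$S{\left(E \right)} = -10$ ($S{\left(E \right)} = -4 - 6 = -10$)
$r{\left(u \right)} = -3 + u$
$\frac{1}{r{\left(P{\left(S{\left(5 \left(1 \left(-1\right) + 0\right) \right)} \right)} \right)}} = \frac{1}{-3 + \left(3 - 10\right)} = \frac{1}{-3 - 7} = \frac{1}{-10} = - \frac{1}{10}$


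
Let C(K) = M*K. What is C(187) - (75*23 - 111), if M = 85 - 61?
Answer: 2874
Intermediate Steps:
M = 24
C(K) = 24*K
C(187) - (75*23 - 111) = 24*187 - (75*23 - 111) = 4488 - (1725 - 111) = 4488 - 1*1614 = 4488 - 1614 = 2874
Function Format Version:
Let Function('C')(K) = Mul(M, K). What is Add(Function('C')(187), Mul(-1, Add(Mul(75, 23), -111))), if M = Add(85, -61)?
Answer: 2874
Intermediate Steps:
M = 24
Function('C')(K) = Mul(24, K)
Add(Function('C')(187), Mul(-1, Add(Mul(75, 23), -111))) = Add(Mul(24, 187), Mul(-1, Add(Mul(75, 23), -111))) = Add(4488, Mul(-1, Add(1725, -111))) = Add(4488, Mul(-1, 1614)) = Add(4488, -1614) = 2874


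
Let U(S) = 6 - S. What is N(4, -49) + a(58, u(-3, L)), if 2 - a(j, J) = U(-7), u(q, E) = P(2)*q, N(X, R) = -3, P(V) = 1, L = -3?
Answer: -14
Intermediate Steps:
u(q, E) = q (u(q, E) = 1*q = q)
a(j, J) = -11 (a(j, J) = 2 - (6 - 1*(-7)) = 2 - (6 + 7) = 2 - 1*13 = 2 - 13 = -11)
N(4, -49) + a(58, u(-3, L)) = -3 - 11 = -14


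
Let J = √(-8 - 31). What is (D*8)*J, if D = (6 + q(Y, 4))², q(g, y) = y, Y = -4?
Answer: 800*I*√39 ≈ 4996.0*I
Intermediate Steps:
D = 100 (D = (6 + 4)² = 10² = 100)
J = I*√39 (J = √(-39) = I*√39 ≈ 6.245*I)
(D*8)*J = (100*8)*(I*√39) = 800*(I*√39) = 800*I*√39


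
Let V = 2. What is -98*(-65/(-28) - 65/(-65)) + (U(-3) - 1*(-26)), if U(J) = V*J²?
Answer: -563/2 ≈ -281.50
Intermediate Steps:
U(J) = 2*J²
-98*(-65/(-28) - 65/(-65)) + (U(-3) - 1*(-26)) = -98*(-65/(-28) - 65/(-65)) + (2*(-3)² - 1*(-26)) = -98*(-65*(-1/28) - 65*(-1/65)) + (2*9 + 26) = -98*(65/28 + 1) + (18 + 26) = -98*93/28 + 44 = -651/2 + 44 = -563/2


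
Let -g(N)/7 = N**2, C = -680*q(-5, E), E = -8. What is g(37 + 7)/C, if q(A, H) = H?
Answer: -847/340 ≈ -2.4912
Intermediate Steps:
C = 5440 (C = -680*(-8) = 5440)
g(N) = -7*N**2
g(37 + 7)/C = -7*(37 + 7)**2/5440 = -7*44**2*(1/5440) = -7*1936*(1/5440) = -13552*1/5440 = -847/340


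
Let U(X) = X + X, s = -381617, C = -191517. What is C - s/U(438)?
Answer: -167387275/876 ≈ -1.9108e+5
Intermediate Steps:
U(X) = 2*X
C - s/U(438) = -191517 - (-381617)/(2*438) = -191517 - (-381617)/876 = -191517 - 1*(-381617/876) = -191517 + 381617/876 = -167387275/876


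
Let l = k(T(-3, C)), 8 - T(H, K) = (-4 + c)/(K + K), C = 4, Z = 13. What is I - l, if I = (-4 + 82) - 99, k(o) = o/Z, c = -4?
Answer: -282/13 ≈ -21.692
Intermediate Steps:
T(H, K) = 8 + 4/K (T(H, K) = 8 - (-4 - 4)/(K + K) = 8 - (-8)/(2*K) = 8 - (-8)*1/(2*K) = 8 - (-4)/K = 8 + 4/K)
k(o) = o/13
l = 9/13 (l = (8 + 4/4)/13 = (8 + 4*(1/4))/13 = (8 + 1)/13 = (1/13)*9 = 9/13 ≈ 0.69231)
I = -21 (I = 78 - 99 = -21)
I - l = -21 - 1*9/13 = -21 - 9/13 = -282/13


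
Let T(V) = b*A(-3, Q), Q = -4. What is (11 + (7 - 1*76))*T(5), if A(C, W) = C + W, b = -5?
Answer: -2030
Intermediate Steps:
T(V) = 35 (T(V) = -5*(-3 - 4) = -5*(-7) = 35)
(11 + (7 - 1*76))*T(5) = (11 + (7 - 1*76))*35 = (11 + (7 - 76))*35 = (11 - 69)*35 = -58*35 = -2030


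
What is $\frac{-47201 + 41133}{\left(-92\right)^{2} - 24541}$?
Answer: $\frac{6068}{16077} \approx 0.37743$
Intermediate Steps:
$\frac{-47201 + 41133}{\left(-92\right)^{2} - 24541} = - \frac{6068}{8464 - 24541} = - \frac{6068}{-16077} = \left(-6068\right) \left(- \frac{1}{16077}\right) = \frac{6068}{16077}$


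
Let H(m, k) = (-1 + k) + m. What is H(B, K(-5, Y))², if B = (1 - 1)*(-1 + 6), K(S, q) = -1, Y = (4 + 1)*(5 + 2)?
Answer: 4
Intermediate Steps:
Y = 35 (Y = 5*7 = 35)
B = 0 (B = 0*5 = 0)
H(m, k) = -1 + k + m
H(B, K(-5, Y))² = (-1 - 1 + 0)² = (-2)² = 4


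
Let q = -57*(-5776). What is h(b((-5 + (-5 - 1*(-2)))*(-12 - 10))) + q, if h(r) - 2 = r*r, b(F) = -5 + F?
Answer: 358475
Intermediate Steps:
h(r) = 2 + r² (h(r) = 2 + r*r = 2 + r²)
q = 329232
h(b((-5 + (-5 - 1*(-2)))*(-12 - 10))) + q = (2 + (-5 + (-5 + (-5 - 1*(-2)))*(-12 - 10))²) + 329232 = (2 + (-5 + (-5 + (-5 + 2))*(-22))²) + 329232 = (2 + (-5 + (-5 - 3)*(-22))²) + 329232 = (2 + (-5 - 8*(-22))²) + 329232 = (2 + (-5 + 176)²) + 329232 = (2 + 171²) + 329232 = (2 + 29241) + 329232 = 29243 + 329232 = 358475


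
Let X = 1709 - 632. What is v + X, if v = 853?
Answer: 1930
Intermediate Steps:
X = 1077
v + X = 853 + 1077 = 1930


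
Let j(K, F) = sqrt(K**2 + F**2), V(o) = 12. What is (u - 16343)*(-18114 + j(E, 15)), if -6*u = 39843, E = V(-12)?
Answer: 416323119 - 137901*sqrt(41)/2 ≈ 4.1588e+8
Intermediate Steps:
E = 12
j(K, F) = sqrt(F**2 + K**2)
u = -13281/2 (u = -1/6*39843 = -13281/2 ≈ -6640.5)
(u - 16343)*(-18114 + j(E, 15)) = (-13281/2 - 16343)*(-18114 + sqrt(15**2 + 12**2)) = -45967*(-18114 + sqrt(225 + 144))/2 = -45967*(-18114 + sqrt(369))/2 = -45967*(-18114 + 3*sqrt(41))/2 = 416323119 - 137901*sqrt(41)/2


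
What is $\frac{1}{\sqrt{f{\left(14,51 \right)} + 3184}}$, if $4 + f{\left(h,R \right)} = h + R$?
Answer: $\frac{\sqrt{3245}}{3245} \approx 0.017555$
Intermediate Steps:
$f{\left(h,R \right)} = -4 + R + h$ ($f{\left(h,R \right)} = -4 + \left(h + R\right) = -4 + \left(R + h\right) = -4 + R + h$)
$\frac{1}{\sqrt{f{\left(14,51 \right)} + 3184}} = \frac{1}{\sqrt{\left(-4 + 51 + 14\right) + 3184}} = \frac{1}{\sqrt{61 + 3184}} = \frac{1}{\sqrt{3245}} = \frac{\sqrt{3245}}{3245}$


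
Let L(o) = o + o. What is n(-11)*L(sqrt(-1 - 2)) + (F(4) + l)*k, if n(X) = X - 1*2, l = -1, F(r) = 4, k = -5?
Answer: -15 - 26*I*sqrt(3) ≈ -15.0 - 45.033*I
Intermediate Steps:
n(X) = -2 + X (n(X) = X - 2 = -2 + X)
L(o) = 2*o
n(-11)*L(sqrt(-1 - 2)) + (F(4) + l)*k = (-2 - 11)*(2*sqrt(-1 - 2)) + (4 - 1)*(-5) = -26*sqrt(-3) + 3*(-5) = -26*I*sqrt(3) - 15 = -15 - 26*I*sqrt(3)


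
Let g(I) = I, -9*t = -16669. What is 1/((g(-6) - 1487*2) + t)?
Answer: -9/10151 ≈ -0.00088661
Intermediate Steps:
t = 16669/9 (t = -⅑*(-16669) = 16669/9 ≈ 1852.1)
1/((g(-6) - 1487*2) + t) = 1/((-6 - 1487*2) + 16669/9) = 1/((-6 - 2974) + 16669/9) = 1/(-2980 + 16669/9) = 1/(-10151/9) = -9/10151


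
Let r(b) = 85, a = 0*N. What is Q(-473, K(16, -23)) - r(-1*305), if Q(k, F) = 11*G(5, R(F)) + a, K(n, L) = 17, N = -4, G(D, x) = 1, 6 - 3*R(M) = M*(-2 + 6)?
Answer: -74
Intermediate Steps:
R(M) = 2 - 4*M/3 (R(M) = 2 - M*(-2 + 6)/3 = 2 - M*4/3 = 2 - 4*M/3)
a = 0 (a = 0*(-4) = 0)
Q(k, F) = 11 (Q(k, F) = 11*1 + 0 = 11 + 0 = 11)
Q(-473, K(16, -23)) - r(-1*305) = 11 - 1*85 = 11 - 85 = -74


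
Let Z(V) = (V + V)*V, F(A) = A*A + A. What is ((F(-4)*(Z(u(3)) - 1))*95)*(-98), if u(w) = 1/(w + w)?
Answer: 316540/3 ≈ 1.0551e+5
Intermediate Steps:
u(w) = 1/(2*w)
F(A) = A + A² (F(A) = A² + A = A + A²)
Z(V) = 2*V² (Z(V) = (2*V)*V = 2*V²)
((F(-4)*(Z(u(3)) - 1))*95)*(-98) = (((-4*(1 - 4))*(2*((½)/3)² - 1))*95)*(-98) = (((-4*(-3))*(2*((½)*(⅓))² - 1))*95)*(-98) = ((12*(2*(⅙)² - 1))*95)*(-98) = ((12*(2*(1/36) - 1))*95)*(-98) = ((12*(1/18 - 1))*95)*(-98) = ((12*(-17/18))*95)*(-98) = -34/3*95*(-98) = -3230/3*(-98) = 316540/3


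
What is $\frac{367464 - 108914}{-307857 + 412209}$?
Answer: $\frac{129275}{52176} \approx 2.4777$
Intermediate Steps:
$\frac{367464 - 108914}{-307857 + 412209} = \frac{258550}{104352} = 258550 \cdot \frac{1}{104352} = \frac{129275}{52176}$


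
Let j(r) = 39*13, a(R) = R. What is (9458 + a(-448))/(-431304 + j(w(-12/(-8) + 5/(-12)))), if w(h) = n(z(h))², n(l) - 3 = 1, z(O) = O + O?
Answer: -530/25341 ≈ -0.020915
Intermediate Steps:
z(O) = 2*O
n(l) = 4 (n(l) = 3 + 1 = 4)
w(h) = 16 (w(h) = 4² = 16)
j(r) = 507
(9458 + a(-448))/(-431304 + j(w(-12/(-8) + 5/(-12)))) = (9458 - 448)/(-431304 + 507) = 9010/(-430797) = 9010*(-1/430797) = -530/25341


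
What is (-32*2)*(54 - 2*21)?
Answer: -768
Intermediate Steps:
(-32*2)*(54 - 2*21) = -64*(54 - 42) = -64*12 = -768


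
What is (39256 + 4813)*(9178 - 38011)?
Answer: -1270641477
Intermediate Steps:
(39256 + 4813)*(9178 - 38011) = 44069*(-28833) = -1270641477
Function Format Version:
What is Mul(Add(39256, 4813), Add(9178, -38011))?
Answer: -1270641477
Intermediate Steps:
Mul(Add(39256, 4813), Add(9178, -38011)) = Mul(44069, -28833) = -1270641477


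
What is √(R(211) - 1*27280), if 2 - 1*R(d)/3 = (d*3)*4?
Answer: I*√34870 ≈ 186.74*I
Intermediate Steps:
R(d) = 6 - 36*d (R(d) = 6 - 3*d*3*4 = 6 - 3*3*d*4 = 6 - 36*d)
√(R(211) - 1*27280) = √((6 - 36*211) - 1*27280) = √((6 - 7596) - 27280) = √(-7590 - 27280) = √(-34870) = I*√34870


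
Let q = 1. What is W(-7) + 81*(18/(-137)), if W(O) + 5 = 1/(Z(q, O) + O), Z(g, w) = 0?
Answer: -15138/959 ≈ -15.785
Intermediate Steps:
W(O) = -5 + 1/O (W(O) = -5 + 1/(0 + O) = -5 + 1/O)
W(-7) + 81*(18/(-137)) = (-5 + 1/(-7)) + 81*(18/(-137)) = (-5 - ⅐) + 81*(18*(-1/137)) = -36/7 + 81*(-18/137) = -36/7 - 1458/137 = -15138/959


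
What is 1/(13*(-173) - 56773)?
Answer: -1/59022 ≈ -1.6943e-5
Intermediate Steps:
1/(13*(-173) - 56773) = 1/(-2249 - 56773) = 1/(-59022) = -1/59022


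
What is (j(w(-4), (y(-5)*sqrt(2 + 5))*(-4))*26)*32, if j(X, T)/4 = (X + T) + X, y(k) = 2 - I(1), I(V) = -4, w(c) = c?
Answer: -26624 - 79872*sqrt(7) ≈ -2.3795e+5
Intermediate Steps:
y(k) = 6 (y(k) = 2 - 1*(-4) = 2 + 4 = 6)
j(X, T) = 4*T + 8*X (j(X, T) = 4*((X + T) + X) = 4*((T + X) + X) = 4*(T + 2*X) = 4*T + 8*X)
(j(w(-4), (y(-5)*sqrt(2 + 5))*(-4))*26)*32 = ((4*((6*sqrt(2 + 5))*(-4)) + 8*(-4))*26)*32 = ((4*((6*sqrt(7))*(-4)) - 32)*26)*32 = ((4*(-24*sqrt(7)) - 32)*26)*32 = ((-96*sqrt(7) - 32)*26)*32 = ((-32 - 96*sqrt(7))*26)*32 = (-832 - 2496*sqrt(7))*32 = -26624 - 79872*sqrt(7)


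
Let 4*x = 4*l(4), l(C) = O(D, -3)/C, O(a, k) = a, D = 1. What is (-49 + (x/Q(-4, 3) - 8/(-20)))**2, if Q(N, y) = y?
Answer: 8473921/3600 ≈ 2353.9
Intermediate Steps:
l(C) = 1/C
x = 1/4 (x = (4/4)/4 = (4*(1/4))/4 = (1/4)*1 = 1/4 ≈ 0.25000)
(-49 + (x/Q(-4, 3) - 8/(-20)))**2 = (-49 + ((1/4)/3 - 8/(-20)))**2 = (-49 + ((1/4)*(1/3) - 8*(-1/20)))**2 = (-49 + (1/12 + 2/5))**2 = (-49 + 29/60)**2 = (-2911/60)**2 = 8473921/3600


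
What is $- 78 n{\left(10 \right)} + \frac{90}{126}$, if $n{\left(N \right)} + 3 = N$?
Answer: $- \frac{3817}{7} \approx -545.29$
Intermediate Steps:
$n{\left(N \right)} = -3 + N$
$- 78 n{\left(10 \right)} + \frac{90}{126} = - 78 \left(-3 + 10\right) + \frac{90}{126} = \left(-78\right) 7 + 90 \cdot \frac{1}{126} = -546 + \frac{5}{7} = - \frac{3817}{7}$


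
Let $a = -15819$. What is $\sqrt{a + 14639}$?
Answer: $2 i \sqrt{295} \approx 34.351 i$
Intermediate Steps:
$\sqrt{a + 14639} = \sqrt{-15819 + 14639} = \sqrt{-1180} = 2 i \sqrt{295}$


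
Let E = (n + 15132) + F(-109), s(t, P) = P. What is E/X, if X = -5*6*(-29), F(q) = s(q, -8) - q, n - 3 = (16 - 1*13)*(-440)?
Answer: 6958/435 ≈ 15.995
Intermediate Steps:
n = -1317 (n = 3 + (16 - 1*13)*(-440) = 3 + (16 - 13)*(-440) = 3 + 3*(-440) = 3 - 1320 = -1317)
F(q) = -8 - q
X = 870 (X = -30*(-29) = 870)
E = 13916 (E = (-1317 + 15132) + (-8 - 1*(-109)) = 13815 + (-8 + 109) = 13815 + 101 = 13916)
E/X = 13916/870 = 13916*(1/870) = 6958/435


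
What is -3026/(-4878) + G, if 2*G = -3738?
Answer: -4556978/2439 ≈ -1868.4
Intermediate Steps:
G = -1869 (G = (½)*(-3738) = -1869)
-3026/(-4878) + G = -3026/(-4878) - 1869 = -3026*(-1/4878) - 1869 = 1513/2439 - 1869 = -4556978/2439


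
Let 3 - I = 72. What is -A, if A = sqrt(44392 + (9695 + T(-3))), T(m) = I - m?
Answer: -sqrt(54021) ≈ -232.42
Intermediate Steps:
I = -69 (I = 3 - 1*72 = 3 - 72 = -69)
T(m) = -69 - m
A = sqrt(54021) (A = sqrt(44392 + (9695 + (-69 - 1*(-3)))) = sqrt(44392 + (9695 + (-69 + 3))) = sqrt(44392 + (9695 - 66)) = sqrt(44392 + 9629) = sqrt(54021) ≈ 232.42)
-A = -sqrt(54021)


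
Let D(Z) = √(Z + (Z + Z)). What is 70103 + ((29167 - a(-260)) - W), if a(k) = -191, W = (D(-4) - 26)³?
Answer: 116101 - 4032*I*√3 ≈ 1.161e+5 - 6983.6*I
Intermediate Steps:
D(Z) = √3*√Z (D(Z) = √(Z + 2*Z) = √(3*Z) = √3*√Z)
W = (-26 + 2*I*√3)³ (W = (√3*√(-4) - 26)³ = (√3*(2*I) - 26)³ = (2*I*√3 - 26)³ = (-26 + 2*I*√3)³ ≈ -16640.0 + 6983.6*I)
70103 + ((29167 - a(-260)) - W) = 70103 + ((29167 - 1*(-191)) - (-16640 + 4032*I*√3)) = 70103 + ((29167 + 191) + (16640 - 4032*I*√3)) = 70103 + (29358 + (16640 - 4032*I*√3)) = 70103 + (45998 - 4032*I*√3) = 116101 - 4032*I*√3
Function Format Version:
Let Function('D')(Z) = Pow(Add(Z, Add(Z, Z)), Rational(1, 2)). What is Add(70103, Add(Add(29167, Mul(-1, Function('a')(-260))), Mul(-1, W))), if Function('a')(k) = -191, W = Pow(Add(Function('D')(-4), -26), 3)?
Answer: Add(116101, Mul(-4032, I, Pow(3, Rational(1, 2)))) ≈ Add(1.1610e+5, Mul(-6983.6, I))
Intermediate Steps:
Function('D')(Z) = Mul(Pow(3, Rational(1, 2)), Pow(Z, Rational(1, 2))) (Function('D')(Z) = Pow(Add(Z, Mul(2, Z)), Rational(1, 2)) = Pow(Mul(3, Z), Rational(1, 2)) = Mul(Pow(3, Rational(1, 2)), Pow(Z, Rational(1, 2))))
W = Pow(Add(-26, Mul(2, I, Pow(3, Rational(1, 2)))), 3) (W = Pow(Add(Mul(Pow(3, Rational(1, 2)), Pow(-4, Rational(1, 2))), -26), 3) = Pow(Add(Mul(Pow(3, Rational(1, 2)), Mul(2, I)), -26), 3) = Pow(Add(Mul(2, I, Pow(3, Rational(1, 2))), -26), 3) = Pow(Add(-26, Mul(2, I, Pow(3, Rational(1, 2)))), 3) ≈ Add(-16640., Mul(6983.6, I)))
Add(70103, Add(Add(29167, Mul(-1, Function('a')(-260))), Mul(-1, W))) = Add(70103, Add(Add(29167, Mul(-1, -191)), Mul(-1, Add(-16640, Mul(4032, I, Pow(3, Rational(1, 2))))))) = Add(70103, Add(Add(29167, 191), Add(16640, Mul(-4032, I, Pow(3, Rational(1, 2)))))) = Add(70103, Add(29358, Add(16640, Mul(-4032, I, Pow(3, Rational(1, 2)))))) = Add(70103, Add(45998, Mul(-4032, I, Pow(3, Rational(1, 2))))) = Add(116101, Mul(-4032, I, Pow(3, Rational(1, 2))))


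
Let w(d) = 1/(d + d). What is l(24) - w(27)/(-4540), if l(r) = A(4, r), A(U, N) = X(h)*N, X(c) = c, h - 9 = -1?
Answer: 47070721/245160 ≈ 192.00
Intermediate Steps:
h = 8 (h = 9 - 1 = 8)
A(U, N) = 8*N
w(d) = 1/(2*d)
l(r) = 8*r
l(24) - w(27)/(-4540) = 8*24 - (½)/27/(-4540) = 192 - (½)*(1/27)*(-1)/4540 = 192 - (-1)/(54*4540) = 192 - 1*(-1/245160) = 192 + 1/245160 = 47070721/245160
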